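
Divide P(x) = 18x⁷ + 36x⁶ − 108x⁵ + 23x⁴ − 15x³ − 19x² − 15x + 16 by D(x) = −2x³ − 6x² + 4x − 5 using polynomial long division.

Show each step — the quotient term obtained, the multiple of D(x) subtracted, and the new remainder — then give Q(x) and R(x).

Q(x) = −9x⁴ + 9x³ + 9x² + 2x − 3; R(x) = 7x + 1

Step 1: lead(18x⁷ + 36x⁶ − 108x⁵ + 23x⁴ − 15x³ − 19x² − 15x + 16) ÷ lead(D) = 18x⁷ ÷ −2x³ = −9x⁴. Subtract (−9x⁴)·D = 18x⁷ + 54x⁶ − 36x⁵ + 45x⁴. Remainder: −18x⁶ − 72x⁵ − 22x⁴ − 15x³ − 19x² − 15x + 16.
Step 2: lead(−18x⁶ − 72x⁵ − 22x⁴ − 15x³ − 19x² − 15x + 16) ÷ lead(D) = −18x⁶ ÷ −2x³ = 9x³. Subtract (9x³)·D = −18x⁶ − 54x⁵ + 36x⁴ − 45x³. Remainder: −18x⁵ − 58x⁴ + 30x³ − 19x² − 15x + 16.
Step 3: lead(−18x⁵ − 58x⁴ + 30x³ − 19x² − 15x + 16) ÷ lead(D) = −18x⁵ ÷ −2x³ = 9x². Subtract (9x²)·D = −18x⁵ − 54x⁴ + 36x³ − 45x². Remainder: −4x⁴ − 6x³ + 26x² − 15x + 16.
Step 4: lead(−4x⁴ − 6x³ + 26x² − 15x + 16) ÷ lead(D) = −4x⁴ ÷ −2x³ = 2x. Subtract (2x)·D = −4x⁴ − 12x³ + 8x² − 10x. Remainder: 6x³ + 18x² − 5x + 16.
Step 5: lead(6x³ + 18x² − 5x + 16) ÷ lead(D) = 6x³ ÷ −2x³ = −3. Subtract (−3)·D = 6x³ + 18x² − 12x + 15. Remainder: 7x + 1.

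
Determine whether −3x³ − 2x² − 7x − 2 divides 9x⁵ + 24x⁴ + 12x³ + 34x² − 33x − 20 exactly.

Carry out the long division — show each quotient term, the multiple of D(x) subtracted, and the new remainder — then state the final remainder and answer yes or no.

Step 1: lead(9x⁵ + 24x⁴ + 12x³ + 34x² − 33x − 20) ÷ lead(D) = 9x⁵ ÷ −3x³ = −3x². Subtract (−3x²)·D = 9x⁵ + 6x⁴ + 21x³ + 6x². Remainder: 18x⁴ − 9x³ + 28x² − 33x − 20.
Step 2: lead(18x⁴ − 9x³ + 28x² − 33x − 20) ÷ lead(D) = 18x⁴ ÷ −3x³ = −6x. Subtract (−6x)·D = 18x⁴ + 12x³ + 42x² + 12x. Remainder: −21x³ − 14x² − 45x − 20.
Step 3: lead(−21x³ − 14x² − 45x − 20) ÷ lead(D) = −21x³ ÷ −3x³ = 7. Subtract (7)·D = −21x³ − 14x² − 49x − 14. Remainder: 4x − 6.

R(x) = 4x − 6, so D(x) is not a factor of P(x). no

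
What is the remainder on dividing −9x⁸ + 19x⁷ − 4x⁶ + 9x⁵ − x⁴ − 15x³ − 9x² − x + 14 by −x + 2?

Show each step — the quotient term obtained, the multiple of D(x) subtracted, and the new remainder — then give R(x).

Step 1: lead(−9x⁸ + 19x⁷ − 4x⁶ + 9x⁵ − x⁴ − 15x³ − 9x² − x + 14) ÷ lead(D) = −9x⁸ ÷ −x = 9x⁷. Subtract (9x⁷)·D = −9x⁸ + 18x⁷. Remainder: x⁷ − 4x⁶ + 9x⁵ − x⁴ − 15x³ − 9x² − x + 14.
Step 2: lead(x⁷ − 4x⁶ + 9x⁵ − x⁴ − 15x³ − 9x² − x + 14) ÷ lead(D) = x⁷ ÷ −x = −x⁶. Subtract (−x⁶)·D = x⁷ − 2x⁶. Remainder: −2x⁶ + 9x⁵ − x⁴ − 15x³ − 9x² − x + 14.
Step 3: lead(−2x⁶ + 9x⁵ − x⁴ − 15x³ − 9x² − x + 14) ÷ lead(D) = −2x⁶ ÷ −x = 2x⁵. Subtract (2x⁵)·D = −2x⁶ + 4x⁵. Remainder: 5x⁵ − x⁴ − 15x³ − 9x² − x + 14.
Step 4: lead(5x⁵ − x⁴ − 15x³ − 9x² − x + 14) ÷ lead(D) = 5x⁵ ÷ −x = −5x⁴. Subtract (−5x⁴)·D = 5x⁵ − 10x⁴. Remainder: 9x⁴ − 15x³ − 9x² − x + 14.
Step 5: lead(9x⁴ − 15x³ − 9x² − x + 14) ÷ lead(D) = 9x⁴ ÷ −x = −9x³. Subtract (−9x³)·D = 9x⁴ − 18x³. Remainder: 3x³ − 9x² − x + 14.
Step 6: lead(3x³ − 9x² − x + 14) ÷ lead(D) = 3x³ ÷ −x = −3x². Subtract (−3x²)·D = 3x³ − 6x². Remainder: −3x² − x + 14.
Step 7: lead(−3x² − x + 14) ÷ lead(D) = −3x² ÷ −x = 3x. Subtract (3x)·D = −3x² + 6x. Remainder: −7x + 14.
Step 8: lead(−7x + 14) ÷ lead(D) = −7x ÷ −x = 7. Subtract (7)·D = −7x + 14. Remainder: 0.

R(x) = 0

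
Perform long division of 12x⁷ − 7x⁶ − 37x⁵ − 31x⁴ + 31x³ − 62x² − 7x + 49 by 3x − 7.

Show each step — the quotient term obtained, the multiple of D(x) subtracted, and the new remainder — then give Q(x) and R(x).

Step 1: lead(12x⁷ − 7x⁶ − 37x⁵ − 31x⁴ + 31x³ − 62x² − 7x + 49) ÷ lead(D) = 12x⁷ ÷ 3x = 4x⁶. Subtract (4x⁶)·D = 12x⁷ − 28x⁶. Remainder: 21x⁶ − 37x⁵ − 31x⁴ + 31x³ − 62x² − 7x + 49.
Step 2: lead(21x⁶ − 37x⁵ − 31x⁴ + 31x³ − 62x² − 7x + 49) ÷ lead(D) = 21x⁶ ÷ 3x = 7x⁵. Subtract (7x⁵)·D = 21x⁶ − 49x⁵. Remainder: 12x⁵ − 31x⁴ + 31x³ − 62x² − 7x + 49.
Step 3: lead(12x⁵ − 31x⁴ + 31x³ − 62x² − 7x + 49) ÷ lead(D) = 12x⁵ ÷ 3x = 4x⁴. Subtract (4x⁴)·D = 12x⁵ − 28x⁴. Remainder: −3x⁴ + 31x³ − 62x² − 7x + 49.
Step 4: lead(−3x⁴ + 31x³ − 62x² − 7x + 49) ÷ lead(D) = −3x⁴ ÷ 3x = −x³. Subtract (−x³)·D = −3x⁴ + 7x³. Remainder: 24x³ − 62x² − 7x + 49.
Step 5: lead(24x³ − 62x² − 7x + 49) ÷ lead(D) = 24x³ ÷ 3x = 8x². Subtract (8x²)·D = 24x³ − 56x². Remainder: −6x² − 7x + 49.
Step 6: lead(−6x² − 7x + 49) ÷ lead(D) = −6x² ÷ 3x = −2x. Subtract (−2x)·D = −6x² + 14x. Remainder: −21x + 49.
Step 7: lead(−21x + 49) ÷ lead(D) = −21x ÷ 3x = −7. Subtract (−7)·D = −21x + 49. Remainder: 0.

Q(x) = 4x⁶ + 7x⁵ + 4x⁴ − x³ + 8x² − 2x − 7; R(x) = 0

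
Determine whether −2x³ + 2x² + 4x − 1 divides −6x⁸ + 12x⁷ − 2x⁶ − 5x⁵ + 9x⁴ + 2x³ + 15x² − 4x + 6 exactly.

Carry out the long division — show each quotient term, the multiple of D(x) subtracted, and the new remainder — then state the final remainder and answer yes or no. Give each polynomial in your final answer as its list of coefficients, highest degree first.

Step 1: lead(−6x⁸ + 12x⁷ − 2x⁶ − 5x⁵ + 9x⁴ + 2x³ + 15x² − 4x + 6) ÷ lead(D) = −6x⁸ ÷ −2x³ = 3x⁵. Subtract (3x⁵)·D = −6x⁸ + 6x⁷ + 12x⁶ − 3x⁵. Remainder: 6x⁷ − 14x⁶ − 2x⁵ + 9x⁴ + 2x³ + 15x² − 4x + 6.
Step 2: lead(6x⁷ − 14x⁶ − 2x⁵ + 9x⁴ + 2x³ + 15x² − 4x + 6) ÷ lead(D) = 6x⁷ ÷ −2x³ = −3x⁴. Subtract (−3x⁴)·D = 6x⁷ − 6x⁶ − 12x⁵ + 3x⁴. Remainder: −8x⁶ + 10x⁵ + 6x⁴ + 2x³ + 15x² − 4x + 6.
Step 3: lead(−8x⁶ + 10x⁵ + 6x⁴ + 2x³ + 15x² − 4x + 6) ÷ lead(D) = −8x⁶ ÷ −2x³ = 4x³. Subtract (4x³)·D = −8x⁶ + 8x⁵ + 16x⁴ − 4x³. Remainder: 2x⁵ − 10x⁴ + 6x³ + 15x² − 4x + 6.
Step 4: lead(2x⁵ − 10x⁴ + 6x³ + 15x² − 4x + 6) ÷ lead(D) = 2x⁵ ÷ −2x³ = −x². Subtract (−x²)·D = 2x⁵ − 2x⁴ − 4x³ + x². Remainder: −8x⁴ + 10x³ + 14x² − 4x + 6.
Step 5: lead(−8x⁴ + 10x³ + 14x² − 4x + 6) ÷ lead(D) = −8x⁴ ÷ −2x³ = 4x. Subtract (4x)·D = −8x⁴ + 8x³ + 16x² − 4x. Remainder: 2x³ − 2x² + 6.
Step 6: lead(2x³ − 2x² + 6) ÷ lead(D) = 2x³ ÷ −2x³ = −1. Subtract (−1)·D = 2x³ − 2x² − 4x + 1. Remainder: 4x + 5.

R = [4, 5], so D(x) is not a factor of P(x). no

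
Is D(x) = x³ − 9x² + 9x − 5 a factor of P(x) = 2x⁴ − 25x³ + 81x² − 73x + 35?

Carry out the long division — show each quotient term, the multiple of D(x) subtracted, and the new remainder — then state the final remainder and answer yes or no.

Step 1: lead(2x⁴ − 25x³ + 81x² − 73x + 35) ÷ lead(D) = 2x⁴ ÷ x³ = 2x. Subtract (2x)·D = 2x⁴ − 18x³ + 18x² − 10x. Remainder: −7x³ + 63x² − 63x + 35.
Step 2: lead(−7x³ + 63x² − 63x + 35) ÷ lead(D) = −7x³ ÷ x³ = −7. Subtract (−7)·D = −7x³ + 63x² − 63x + 35. Remainder: 0.

R(x) = 0, so D(x) is a factor of P(x). yes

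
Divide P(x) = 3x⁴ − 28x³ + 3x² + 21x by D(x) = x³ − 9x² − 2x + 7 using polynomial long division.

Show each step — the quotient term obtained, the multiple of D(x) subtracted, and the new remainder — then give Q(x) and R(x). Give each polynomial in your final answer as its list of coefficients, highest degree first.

Q = [3, -1]; R = [-2, 7]

Step 1: lead(3x⁴ − 28x³ + 3x² + 21x) ÷ lead(D) = 3x⁴ ÷ x³ = 3x. Subtract (3x)·D = 3x⁴ − 27x³ − 6x² + 21x. Remainder: −x³ + 9x².
Step 2: lead(−x³ + 9x²) ÷ lead(D) = −x³ ÷ x³ = −1. Subtract (−1)·D = −x³ + 9x² + 2x − 7. Remainder: −2x + 7.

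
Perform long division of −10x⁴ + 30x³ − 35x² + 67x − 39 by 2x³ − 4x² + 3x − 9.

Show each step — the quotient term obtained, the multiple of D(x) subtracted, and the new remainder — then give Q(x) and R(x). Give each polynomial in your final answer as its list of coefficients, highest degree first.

Step 1: lead(−10x⁴ + 30x³ − 35x² + 67x − 39) ÷ lead(D) = −10x⁴ ÷ 2x³ = −5x. Subtract (−5x)·D = −10x⁴ + 20x³ − 15x² + 45x. Remainder: 10x³ − 20x² + 22x − 39.
Step 2: lead(10x³ − 20x² + 22x − 39) ÷ lead(D) = 10x³ ÷ 2x³ = 5. Subtract (5)·D = 10x³ − 20x² + 15x − 45. Remainder: 7x + 6.

Q = [-5, 5]; R = [7, 6]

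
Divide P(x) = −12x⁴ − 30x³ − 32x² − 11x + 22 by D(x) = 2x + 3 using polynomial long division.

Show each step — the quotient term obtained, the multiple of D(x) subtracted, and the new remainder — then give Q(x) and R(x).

Step 1: lead(−12x⁴ − 30x³ − 32x² − 11x + 22) ÷ lead(D) = −12x⁴ ÷ 2x = −6x³. Subtract (−6x³)·D = −12x⁴ − 18x³. Remainder: −12x³ − 32x² − 11x + 22.
Step 2: lead(−12x³ − 32x² − 11x + 22) ÷ lead(D) = −12x³ ÷ 2x = −6x². Subtract (−6x²)·D = −12x³ − 18x². Remainder: −14x² − 11x + 22.
Step 3: lead(−14x² − 11x + 22) ÷ lead(D) = −14x² ÷ 2x = −7x. Subtract (−7x)·D = −14x² − 21x. Remainder: 10x + 22.
Step 4: lead(10x + 22) ÷ lead(D) = 10x ÷ 2x = 5. Subtract (5)·D = 10x + 15. Remainder: 7.

Q(x) = −6x³ − 6x² − 7x + 5; R(x) = 7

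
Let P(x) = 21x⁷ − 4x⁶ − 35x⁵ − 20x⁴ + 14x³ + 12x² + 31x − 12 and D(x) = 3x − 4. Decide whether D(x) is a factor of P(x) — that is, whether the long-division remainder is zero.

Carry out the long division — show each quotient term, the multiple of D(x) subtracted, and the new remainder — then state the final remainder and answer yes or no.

Step 1: lead(21x⁷ − 4x⁶ − 35x⁵ − 20x⁴ + 14x³ + 12x² + 31x − 12) ÷ lead(D) = 21x⁷ ÷ 3x = 7x⁶. Subtract (7x⁶)·D = 21x⁷ − 28x⁶. Remainder: 24x⁶ − 35x⁵ − 20x⁴ + 14x³ + 12x² + 31x − 12.
Step 2: lead(24x⁶ − 35x⁵ − 20x⁴ + 14x³ + 12x² + 31x − 12) ÷ lead(D) = 24x⁶ ÷ 3x = 8x⁵. Subtract (8x⁵)·D = 24x⁶ − 32x⁵. Remainder: −3x⁵ − 20x⁴ + 14x³ + 12x² + 31x − 12.
Step 3: lead(−3x⁵ − 20x⁴ + 14x³ + 12x² + 31x − 12) ÷ lead(D) = −3x⁵ ÷ 3x = −x⁴. Subtract (−x⁴)·D = −3x⁵ + 4x⁴. Remainder: −24x⁴ + 14x³ + 12x² + 31x − 12.
Step 4: lead(−24x⁴ + 14x³ + 12x² + 31x − 12) ÷ lead(D) = −24x⁴ ÷ 3x = −8x³. Subtract (−8x³)·D = −24x⁴ + 32x³. Remainder: −18x³ + 12x² + 31x − 12.
Step 5: lead(−18x³ + 12x² + 31x − 12) ÷ lead(D) = −18x³ ÷ 3x = −6x². Subtract (−6x²)·D = −18x³ + 24x². Remainder: −12x² + 31x − 12.
Step 6: lead(−12x² + 31x − 12) ÷ lead(D) = −12x² ÷ 3x = −4x. Subtract (−4x)·D = −12x² + 16x. Remainder: 15x − 12.
Step 7: lead(15x − 12) ÷ lead(D) = 15x ÷ 3x = 5. Subtract (5)·D = 15x − 20. Remainder: 8.

R(x) = 8, so D(x) is not a factor of P(x). no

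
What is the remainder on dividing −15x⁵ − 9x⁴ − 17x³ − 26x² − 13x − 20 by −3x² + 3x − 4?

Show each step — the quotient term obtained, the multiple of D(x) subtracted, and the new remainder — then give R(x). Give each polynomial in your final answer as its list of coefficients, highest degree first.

Step 1: lead(−15x⁵ − 9x⁴ − 17x³ − 26x² − 13x − 20) ÷ lead(D) = −15x⁵ ÷ −3x² = 5x³. Subtract (5x³)·D = −15x⁵ + 15x⁴ − 20x³. Remainder: −24x⁴ + 3x³ − 26x² − 13x − 20.
Step 2: lead(−24x⁴ + 3x³ − 26x² − 13x − 20) ÷ lead(D) = −24x⁴ ÷ −3x² = 8x². Subtract (8x²)·D = −24x⁴ + 24x³ − 32x². Remainder: −21x³ + 6x² − 13x − 20.
Step 3: lead(−21x³ + 6x² − 13x − 20) ÷ lead(D) = −21x³ ÷ −3x² = 7x. Subtract (7x)·D = −21x³ + 21x² − 28x. Remainder: −15x² + 15x − 20.
Step 4: lead(−15x² + 15x − 20) ÷ lead(D) = −15x² ÷ −3x² = 5. Subtract (5)·D = −15x² + 15x − 20. Remainder: 0.

R = [0]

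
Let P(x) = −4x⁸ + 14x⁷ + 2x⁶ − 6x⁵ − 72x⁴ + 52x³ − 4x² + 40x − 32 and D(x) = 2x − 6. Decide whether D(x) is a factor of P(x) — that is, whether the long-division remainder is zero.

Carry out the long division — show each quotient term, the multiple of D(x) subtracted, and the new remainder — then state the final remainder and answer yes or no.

Step 1: lead(−4x⁸ + 14x⁷ + 2x⁶ − 6x⁵ − 72x⁴ + 52x³ − 4x² + 40x − 32) ÷ lead(D) = −4x⁸ ÷ 2x = −2x⁷. Subtract (−2x⁷)·D = −4x⁸ + 12x⁷. Remainder: 2x⁷ + 2x⁶ − 6x⁵ − 72x⁴ + 52x³ − 4x² + 40x − 32.
Step 2: lead(2x⁷ + 2x⁶ − 6x⁵ − 72x⁴ + 52x³ − 4x² + 40x − 32) ÷ lead(D) = 2x⁷ ÷ 2x = x⁶. Subtract (x⁶)·D = 2x⁷ − 6x⁶. Remainder: 8x⁶ − 6x⁵ − 72x⁴ + 52x³ − 4x² + 40x − 32.
Step 3: lead(8x⁶ − 6x⁵ − 72x⁴ + 52x³ − 4x² + 40x − 32) ÷ lead(D) = 8x⁶ ÷ 2x = 4x⁵. Subtract (4x⁵)·D = 8x⁶ − 24x⁵. Remainder: 18x⁵ − 72x⁴ + 52x³ − 4x² + 40x − 32.
Step 4: lead(18x⁵ − 72x⁴ + 52x³ − 4x² + 40x − 32) ÷ lead(D) = 18x⁵ ÷ 2x = 9x⁴. Subtract (9x⁴)·D = 18x⁵ − 54x⁴. Remainder: −18x⁴ + 52x³ − 4x² + 40x − 32.
Step 5: lead(−18x⁴ + 52x³ − 4x² + 40x − 32) ÷ lead(D) = −18x⁴ ÷ 2x = −9x³. Subtract (−9x³)·D = −18x⁴ + 54x³. Remainder: −2x³ − 4x² + 40x − 32.
Step 6: lead(−2x³ − 4x² + 40x − 32) ÷ lead(D) = −2x³ ÷ 2x = −x². Subtract (−x²)·D = −2x³ + 6x². Remainder: −10x² + 40x − 32.
Step 7: lead(−10x² + 40x − 32) ÷ lead(D) = −10x² ÷ 2x = −5x. Subtract (−5x)·D = −10x² + 30x. Remainder: 10x − 32.
Step 8: lead(10x − 32) ÷ lead(D) = 10x ÷ 2x = 5. Subtract (5)·D = 10x − 30. Remainder: −2.

R(x) = −2, so D(x) is not a factor of P(x). no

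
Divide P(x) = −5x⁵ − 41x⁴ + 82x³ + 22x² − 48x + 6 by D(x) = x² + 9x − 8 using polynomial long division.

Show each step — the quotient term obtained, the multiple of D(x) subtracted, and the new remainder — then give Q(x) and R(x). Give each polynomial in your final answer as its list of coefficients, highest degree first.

Q = [-5, 4, 6, 0]; R = [6]

Step 1: lead(−5x⁵ − 41x⁴ + 82x³ + 22x² − 48x + 6) ÷ lead(D) = −5x⁵ ÷ x² = −5x³. Subtract (−5x³)·D = −5x⁵ − 45x⁴ + 40x³. Remainder: 4x⁴ + 42x³ + 22x² − 48x + 6.
Step 2: lead(4x⁴ + 42x³ + 22x² − 48x + 6) ÷ lead(D) = 4x⁴ ÷ x² = 4x². Subtract (4x²)·D = 4x⁴ + 36x³ − 32x². Remainder: 6x³ + 54x² − 48x + 6.
Step 3: lead(6x³ + 54x² − 48x + 6) ÷ lead(D) = 6x³ ÷ x² = 6x. Subtract (6x)·D = 6x³ + 54x² − 48x. Remainder: 6.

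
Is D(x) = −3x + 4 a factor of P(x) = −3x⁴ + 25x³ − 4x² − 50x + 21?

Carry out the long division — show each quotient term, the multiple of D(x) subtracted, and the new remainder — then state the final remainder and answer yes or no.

Step 1: lead(−3x⁴ + 25x³ − 4x² − 50x + 21) ÷ lead(D) = −3x⁴ ÷ −3x = x³. Subtract (x³)·D = −3x⁴ + 4x³. Remainder: 21x³ − 4x² − 50x + 21.
Step 2: lead(21x³ − 4x² − 50x + 21) ÷ lead(D) = 21x³ ÷ −3x = −7x². Subtract (−7x²)·D = 21x³ − 28x². Remainder: 24x² − 50x + 21.
Step 3: lead(24x² − 50x + 21) ÷ lead(D) = 24x² ÷ −3x = −8x. Subtract (−8x)·D = 24x² − 32x. Remainder: −18x + 21.
Step 4: lead(−18x + 21) ÷ lead(D) = −18x ÷ −3x = 6. Subtract (6)·D = −18x + 24. Remainder: −3.

R(x) = −3, so D(x) is not a factor of P(x). no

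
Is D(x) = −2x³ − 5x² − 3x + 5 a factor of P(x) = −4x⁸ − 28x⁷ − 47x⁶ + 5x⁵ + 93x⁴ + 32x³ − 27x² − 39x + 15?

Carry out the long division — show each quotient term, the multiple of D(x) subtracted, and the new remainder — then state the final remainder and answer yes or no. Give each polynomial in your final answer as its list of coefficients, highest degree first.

Step 1: lead(−4x⁸ − 28x⁷ − 47x⁶ + 5x⁵ + 93x⁴ + 32x³ − 27x² − 39x + 15) ÷ lead(D) = −4x⁸ ÷ −2x³ = 2x⁵. Subtract (2x⁵)·D = −4x⁸ − 10x⁷ − 6x⁶ + 10x⁵. Remainder: −18x⁷ − 41x⁶ − 5x⁵ + 93x⁴ + 32x³ − 27x² − 39x + 15.
Step 2: lead(−18x⁷ − 41x⁶ − 5x⁵ + 93x⁴ + 32x³ − 27x² − 39x + 15) ÷ lead(D) = −18x⁷ ÷ −2x³ = 9x⁴. Subtract (9x⁴)·D = −18x⁷ − 45x⁶ − 27x⁵ + 45x⁴. Remainder: 4x⁶ + 22x⁵ + 48x⁴ + 32x³ − 27x² − 39x + 15.
Step 3: lead(4x⁶ + 22x⁵ + 48x⁴ + 32x³ − 27x² − 39x + 15) ÷ lead(D) = 4x⁶ ÷ −2x³ = −2x³. Subtract (−2x³)·D = 4x⁶ + 10x⁵ + 6x⁴ − 10x³. Remainder: 12x⁵ + 42x⁴ + 42x³ − 27x² − 39x + 15.
Step 4: lead(12x⁵ + 42x⁴ + 42x³ − 27x² − 39x + 15) ÷ lead(D) = 12x⁵ ÷ −2x³ = −6x². Subtract (−6x²)·D = 12x⁵ + 30x⁴ + 18x³ − 30x². Remainder: 12x⁴ + 24x³ + 3x² − 39x + 15.
Step 5: lead(12x⁴ + 24x³ + 3x² − 39x + 15) ÷ lead(D) = 12x⁴ ÷ −2x³ = −6x. Subtract (−6x)·D = 12x⁴ + 30x³ + 18x² − 30x. Remainder: −6x³ − 15x² − 9x + 15.
Step 6: lead(−6x³ − 15x² − 9x + 15) ÷ lead(D) = −6x³ ÷ −2x³ = 3. Subtract (3)·D = −6x³ − 15x² − 9x + 15. Remainder: 0.

R = [0], so D(x) is a factor of P(x). yes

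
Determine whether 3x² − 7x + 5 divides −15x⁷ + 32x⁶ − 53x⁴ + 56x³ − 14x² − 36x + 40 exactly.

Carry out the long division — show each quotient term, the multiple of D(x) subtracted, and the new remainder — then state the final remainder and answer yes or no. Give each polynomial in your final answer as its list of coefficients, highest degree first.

R = [0], so D(x) is a factor of P(x). yes

Step 1: lead(−15x⁷ + 32x⁶ − 53x⁴ + 56x³ − 14x² − 36x + 40) ÷ lead(D) = −15x⁷ ÷ 3x² = −5x⁵. Subtract (−5x⁵)·D = −15x⁷ + 35x⁶ − 25x⁵. Remainder: −3x⁶ + 25x⁵ − 53x⁴ + 56x³ − 14x² − 36x + 40.
Step 2: lead(−3x⁶ + 25x⁵ − 53x⁴ + 56x³ − 14x² − 36x + 40) ÷ lead(D) = −3x⁶ ÷ 3x² = −x⁴. Subtract (−x⁴)·D = −3x⁶ + 7x⁵ − 5x⁴. Remainder: 18x⁵ − 48x⁴ + 56x³ − 14x² − 36x + 40.
Step 3: lead(18x⁵ − 48x⁴ + 56x³ − 14x² − 36x + 40) ÷ lead(D) = 18x⁵ ÷ 3x² = 6x³. Subtract (6x³)·D = 18x⁵ − 42x⁴ + 30x³. Remainder: −6x⁴ + 26x³ − 14x² − 36x + 40.
Step 4: lead(−6x⁴ + 26x³ − 14x² − 36x + 40) ÷ lead(D) = −6x⁴ ÷ 3x² = −2x². Subtract (−2x²)·D = −6x⁴ + 14x³ − 10x². Remainder: 12x³ − 4x² − 36x + 40.
Step 5: lead(12x³ − 4x² − 36x + 40) ÷ lead(D) = 12x³ ÷ 3x² = 4x. Subtract (4x)·D = 12x³ − 28x² + 20x. Remainder: 24x² − 56x + 40.
Step 6: lead(24x² − 56x + 40) ÷ lead(D) = 24x² ÷ 3x² = 8. Subtract (8)·D = 24x² − 56x + 40. Remainder: 0.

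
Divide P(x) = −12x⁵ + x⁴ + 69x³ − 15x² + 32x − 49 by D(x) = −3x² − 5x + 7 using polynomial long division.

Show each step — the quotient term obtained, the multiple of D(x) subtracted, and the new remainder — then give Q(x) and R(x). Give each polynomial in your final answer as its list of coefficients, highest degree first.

Q = [4, -7, -2, -8]; R = [6, 7]

Step 1: lead(−12x⁵ + x⁴ + 69x³ − 15x² + 32x − 49) ÷ lead(D) = −12x⁵ ÷ −3x² = 4x³. Subtract (4x³)·D = −12x⁵ − 20x⁴ + 28x³. Remainder: 21x⁴ + 41x³ − 15x² + 32x − 49.
Step 2: lead(21x⁴ + 41x³ − 15x² + 32x − 49) ÷ lead(D) = 21x⁴ ÷ −3x² = −7x². Subtract (−7x²)·D = 21x⁴ + 35x³ − 49x². Remainder: 6x³ + 34x² + 32x − 49.
Step 3: lead(6x³ + 34x² + 32x − 49) ÷ lead(D) = 6x³ ÷ −3x² = −2x. Subtract (−2x)·D = 6x³ + 10x² − 14x. Remainder: 24x² + 46x − 49.
Step 4: lead(24x² + 46x − 49) ÷ lead(D) = 24x² ÷ −3x² = −8. Subtract (−8)·D = 24x² + 40x − 56. Remainder: 6x + 7.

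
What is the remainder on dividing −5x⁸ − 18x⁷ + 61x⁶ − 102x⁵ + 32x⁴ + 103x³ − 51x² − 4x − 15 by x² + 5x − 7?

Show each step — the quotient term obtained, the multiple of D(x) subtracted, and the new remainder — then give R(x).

Step 1: lead(−5x⁸ − 18x⁷ + 61x⁶ − 102x⁵ + 32x⁴ + 103x³ − 51x² − 4x − 15) ÷ lead(D) = −5x⁸ ÷ x² = −5x⁶. Subtract (−5x⁶)·D = −5x⁸ − 25x⁷ + 35x⁶. Remainder: 7x⁷ + 26x⁶ − 102x⁵ + 32x⁴ + 103x³ − 51x² − 4x − 15.
Step 2: lead(7x⁷ + 26x⁶ − 102x⁵ + 32x⁴ + 103x³ − 51x² − 4x − 15) ÷ lead(D) = 7x⁷ ÷ x² = 7x⁵. Subtract (7x⁵)·D = 7x⁷ + 35x⁶ − 49x⁵. Remainder: −9x⁶ − 53x⁵ + 32x⁴ + 103x³ − 51x² − 4x − 15.
Step 3: lead(−9x⁶ − 53x⁵ + 32x⁴ + 103x³ − 51x² − 4x − 15) ÷ lead(D) = −9x⁶ ÷ x² = −9x⁴. Subtract (−9x⁴)·D = −9x⁶ − 45x⁵ + 63x⁴. Remainder: −8x⁵ − 31x⁴ + 103x³ − 51x² − 4x − 15.
Step 4: lead(−8x⁵ − 31x⁴ + 103x³ − 51x² − 4x − 15) ÷ lead(D) = −8x⁵ ÷ x² = −8x³. Subtract (−8x³)·D = −8x⁵ − 40x⁴ + 56x³. Remainder: 9x⁴ + 47x³ − 51x² − 4x − 15.
Step 5: lead(9x⁴ + 47x³ − 51x² − 4x − 15) ÷ lead(D) = 9x⁴ ÷ x² = 9x². Subtract (9x²)·D = 9x⁴ + 45x³ − 63x². Remainder: 2x³ + 12x² − 4x − 15.
Step 6: lead(2x³ + 12x² − 4x − 15) ÷ lead(D) = 2x³ ÷ x² = 2x. Subtract (2x)·D = 2x³ + 10x² − 14x. Remainder: 2x² + 10x − 15.
Step 7: lead(2x² + 10x − 15) ÷ lead(D) = 2x² ÷ x² = 2. Subtract (2)·D = 2x² + 10x − 14. Remainder: −1.

R(x) = −1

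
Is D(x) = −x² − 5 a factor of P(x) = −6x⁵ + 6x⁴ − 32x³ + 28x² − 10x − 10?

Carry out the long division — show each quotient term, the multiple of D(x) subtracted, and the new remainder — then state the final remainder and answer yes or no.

Step 1: lead(−6x⁵ + 6x⁴ − 32x³ + 28x² − 10x − 10) ÷ lead(D) = −6x⁵ ÷ −x² = 6x³. Subtract (6x³)·D = −6x⁵ − 30x³. Remainder: 6x⁴ − 2x³ + 28x² − 10x − 10.
Step 2: lead(6x⁴ − 2x³ + 28x² − 10x − 10) ÷ lead(D) = 6x⁴ ÷ −x² = −6x². Subtract (−6x²)·D = 6x⁴ + 30x². Remainder: −2x³ − 2x² − 10x − 10.
Step 3: lead(−2x³ − 2x² − 10x − 10) ÷ lead(D) = −2x³ ÷ −x² = 2x. Subtract (2x)·D = −2x³ − 10x. Remainder: −2x² − 10.
Step 4: lead(−2x² − 10) ÷ lead(D) = −2x² ÷ −x² = 2. Subtract (2)·D = −2x² − 10. Remainder: 0.

R(x) = 0, so D(x) is a factor of P(x). yes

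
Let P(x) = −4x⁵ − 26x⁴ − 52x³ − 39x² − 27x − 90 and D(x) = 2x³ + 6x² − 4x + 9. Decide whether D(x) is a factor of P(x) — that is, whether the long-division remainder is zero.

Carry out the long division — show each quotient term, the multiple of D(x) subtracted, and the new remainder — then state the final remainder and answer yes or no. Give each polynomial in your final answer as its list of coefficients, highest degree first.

R = [5, 0, -9], so D(x) is not a factor of P(x). no

Step 1: lead(−4x⁵ − 26x⁴ − 52x³ − 39x² − 27x − 90) ÷ lead(D) = −4x⁵ ÷ 2x³ = −2x². Subtract (−2x²)·D = −4x⁵ − 12x⁴ + 8x³ − 18x². Remainder: −14x⁴ − 60x³ − 21x² − 27x − 90.
Step 2: lead(−14x⁴ − 60x³ − 21x² − 27x − 90) ÷ lead(D) = −14x⁴ ÷ 2x³ = −7x. Subtract (−7x)·D = −14x⁴ − 42x³ + 28x² − 63x. Remainder: −18x³ − 49x² + 36x − 90.
Step 3: lead(−18x³ − 49x² + 36x − 90) ÷ lead(D) = −18x³ ÷ 2x³ = −9. Subtract (−9)·D = −18x³ − 54x² + 36x − 81. Remainder: 5x² − 9.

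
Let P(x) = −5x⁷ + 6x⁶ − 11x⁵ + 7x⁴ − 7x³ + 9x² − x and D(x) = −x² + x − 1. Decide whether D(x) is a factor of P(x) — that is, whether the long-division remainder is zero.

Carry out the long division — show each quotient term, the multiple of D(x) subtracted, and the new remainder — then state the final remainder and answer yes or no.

Step 1: lead(−5x⁷ + 6x⁶ − 11x⁵ + 7x⁴ − 7x³ + 9x² − x) ÷ lead(D) = −5x⁷ ÷ −x² = 5x⁵. Subtract (5x⁵)·D = −5x⁷ + 5x⁶ − 5x⁵. Remainder: x⁶ − 6x⁵ + 7x⁴ − 7x³ + 9x² − x.
Step 2: lead(x⁶ − 6x⁵ + 7x⁴ − 7x³ + 9x² − x) ÷ lead(D) = x⁶ ÷ −x² = −x⁴. Subtract (−x⁴)·D = x⁶ − x⁵ + x⁴. Remainder: −5x⁵ + 6x⁴ − 7x³ + 9x² − x.
Step 3: lead(−5x⁵ + 6x⁴ − 7x³ + 9x² − x) ÷ lead(D) = −5x⁵ ÷ −x² = 5x³. Subtract (5x³)·D = −5x⁵ + 5x⁴ − 5x³. Remainder: x⁴ − 2x³ + 9x² − x.
Step 4: lead(x⁴ − 2x³ + 9x² − x) ÷ lead(D) = x⁴ ÷ −x² = −x². Subtract (−x²)·D = x⁴ − x³ + x². Remainder: −x³ + 8x² − x.
Step 5: lead(−x³ + 8x² − x) ÷ lead(D) = −x³ ÷ −x² = x. Subtract (x)·D = −x³ + x² − x. Remainder: 7x².
Step 6: lead(7x²) ÷ lead(D) = 7x² ÷ −x² = −7. Subtract (−7)·D = 7x² − 7x + 7. Remainder: 7x − 7.

R(x) = 7x − 7, so D(x) is not a factor of P(x). no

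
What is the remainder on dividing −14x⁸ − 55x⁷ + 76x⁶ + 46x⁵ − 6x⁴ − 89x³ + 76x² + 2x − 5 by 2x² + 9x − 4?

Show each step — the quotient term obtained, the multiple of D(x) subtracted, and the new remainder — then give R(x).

R(x) = 3

Step 1: lead(−14x⁸ − 55x⁷ + 76x⁶ + 46x⁵ − 6x⁴ − 89x³ + 76x² + 2x − 5) ÷ lead(D) = −14x⁸ ÷ 2x² = −7x⁶. Subtract (−7x⁶)·D = −14x⁸ − 63x⁷ + 28x⁶. Remainder: 8x⁷ + 48x⁶ + 46x⁵ − 6x⁴ − 89x³ + 76x² + 2x − 5.
Step 2: lead(8x⁷ + 48x⁶ + 46x⁵ − 6x⁴ − 89x³ + 76x² + 2x − 5) ÷ lead(D) = 8x⁷ ÷ 2x² = 4x⁵. Subtract (4x⁵)·D = 8x⁷ + 36x⁶ − 16x⁵. Remainder: 12x⁶ + 62x⁵ − 6x⁴ − 89x³ + 76x² + 2x − 5.
Step 3: lead(12x⁶ + 62x⁵ − 6x⁴ − 89x³ + 76x² + 2x − 5) ÷ lead(D) = 12x⁶ ÷ 2x² = 6x⁴. Subtract (6x⁴)·D = 12x⁶ + 54x⁵ − 24x⁴. Remainder: 8x⁵ + 18x⁴ − 89x³ + 76x² + 2x − 5.
Step 4: lead(8x⁵ + 18x⁴ − 89x³ + 76x² + 2x − 5) ÷ lead(D) = 8x⁵ ÷ 2x² = 4x³. Subtract (4x³)·D = 8x⁵ + 36x⁴ − 16x³. Remainder: −18x⁴ − 73x³ + 76x² + 2x − 5.
Step 5: lead(−18x⁴ − 73x³ + 76x² + 2x − 5) ÷ lead(D) = −18x⁴ ÷ 2x² = −9x². Subtract (−9x²)·D = −18x⁴ − 81x³ + 36x². Remainder: 8x³ + 40x² + 2x − 5.
Step 6: lead(8x³ + 40x² + 2x − 5) ÷ lead(D) = 8x³ ÷ 2x² = 4x. Subtract (4x)·D = 8x³ + 36x² − 16x. Remainder: 4x² + 18x − 5.
Step 7: lead(4x² + 18x − 5) ÷ lead(D) = 4x² ÷ 2x² = 2. Subtract (2)·D = 4x² + 18x − 8. Remainder: 3.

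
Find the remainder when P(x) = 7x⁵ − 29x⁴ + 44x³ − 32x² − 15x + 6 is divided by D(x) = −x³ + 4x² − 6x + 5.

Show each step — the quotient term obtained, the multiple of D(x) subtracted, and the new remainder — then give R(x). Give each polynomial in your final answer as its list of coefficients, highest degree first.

R = [1, -8, -4]

Step 1: lead(7x⁵ − 29x⁴ + 44x³ − 32x² − 15x + 6) ÷ lead(D) = 7x⁵ ÷ −x³ = −7x². Subtract (−7x²)·D = 7x⁵ − 28x⁴ + 42x³ − 35x². Remainder: −x⁴ + 2x³ + 3x² − 15x + 6.
Step 2: lead(−x⁴ + 2x³ + 3x² − 15x + 6) ÷ lead(D) = −x⁴ ÷ −x³ = x. Subtract (x)·D = −x⁴ + 4x³ − 6x² + 5x. Remainder: −2x³ + 9x² − 20x + 6.
Step 3: lead(−2x³ + 9x² − 20x + 6) ÷ lead(D) = −2x³ ÷ −x³ = 2. Subtract (2)·D = −2x³ + 8x² − 12x + 10. Remainder: x² − 8x − 4.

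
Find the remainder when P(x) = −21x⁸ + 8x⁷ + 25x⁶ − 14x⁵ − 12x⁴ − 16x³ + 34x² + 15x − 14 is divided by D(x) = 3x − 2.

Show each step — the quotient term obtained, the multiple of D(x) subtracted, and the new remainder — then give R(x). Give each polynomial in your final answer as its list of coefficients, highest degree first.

R = [4]

Step 1: lead(−21x⁸ + 8x⁷ + 25x⁶ − 14x⁵ − 12x⁴ − 16x³ + 34x² + 15x − 14) ÷ lead(D) = −21x⁸ ÷ 3x = −7x⁷. Subtract (−7x⁷)·D = −21x⁸ + 14x⁷. Remainder: −6x⁷ + 25x⁶ − 14x⁵ − 12x⁴ − 16x³ + 34x² + 15x − 14.
Step 2: lead(−6x⁷ + 25x⁶ − 14x⁵ − 12x⁴ − 16x³ + 34x² + 15x − 14) ÷ lead(D) = −6x⁷ ÷ 3x = −2x⁶. Subtract (−2x⁶)·D = −6x⁷ + 4x⁶. Remainder: 21x⁶ − 14x⁵ − 12x⁴ − 16x³ + 34x² + 15x − 14.
Step 3: lead(21x⁶ − 14x⁵ − 12x⁴ − 16x³ + 34x² + 15x − 14) ÷ lead(D) = 21x⁶ ÷ 3x = 7x⁵. Subtract (7x⁵)·D = 21x⁶ − 14x⁵. Remainder: −12x⁴ − 16x³ + 34x² + 15x − 14.
Step 4: lead(−12x⁴ − 16x³ + 34x² + 15x − 14) ÷ lead(D) = −12x⁴ ÷ 3x = −4x³. Subtract (−4x³)·D = −12x⁴ + 8x³. Remainder: −24x³ + 34x² + 15x − 14.
Step 5: lead(−24x³ + 34x² + 15x − 14) ÷ lead(D) = −24x³ ÷ 3x = −8x². Subtract (−8x²)·D = −24x³ + 16x². Remainder: 18x² + 15x − 14.
Step 6: lead(18x² + 15x − 14) ÷ lead(D) = 18x² ÷ 3x = 6x. Subtract (6x)·D = 18x² − 12x. Remainder: 27x − 14.
Step 7: lead(27x − 14) ÷ lead(D) = 27x ÷ 3x = 9. Subtract (9)·D = 27x − 18. Remainder: 4.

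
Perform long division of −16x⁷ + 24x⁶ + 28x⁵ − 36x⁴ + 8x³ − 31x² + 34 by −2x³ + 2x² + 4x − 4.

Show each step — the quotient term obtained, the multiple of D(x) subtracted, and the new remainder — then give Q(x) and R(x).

Q(x) = 8x⁴ − 4x³ − 2x² − 8x − 8; R(x) = 9x² + 2

Step 1: lead(−16x⁷ + 24x⁶ + 28x⁵ − 36x⁴ + 8x³ − 31x² + 34) ÷ lead(D) = −16x⁷ ÷ −2x³ = 8x⁴. Subtract (8x⁴)·D = −16x⁷ + 16x⁶ + 32x⁵ − 32x⁴. Remainder: 8x⁶ − 4x⁵ − 4x⁴ + 8x³ − 31x² + 34.
Step 2: lead(8x⁶ − 4x⁵ − 4x⁴ + 8x³ − 31x² + 34) ÷ lead(D) = 8x⁶ ÷ −2x³ = −4x³. Subtract (−4x³)·D = 8x⁶ − 8x⁵ − 16x⁴ + 16x³. Remainder: 4x⁵ + 12x⁴ − 8x³ − 31x² + 34.
Step 3: lead(4x⁵ + 12x⁴ − 8x³ − 31x² + 34) ÷ lead(D) = 4x⁵ ÷ −2x³ = −2x². Subtract (−2x²)·D = 4x⁵ − 4x⁴ − 8x³ + 8x². Remainder: 16x⁴ − 39x² + 34.
Step 4: lead(16x⁴ − 39x² + 34) ÷ lead(D) = 16x⁴ ÷ −2x³ = −8x. Subtract (−8x)·D = 16x⁴ − 16x³ − 32x² + 32x. Remainder: 16x³ − 7x² − 32x + 34.
Step 5: lead(16x³ − 7x² − 32x + 34) ÷ lead(D) = 16x³ ÷ −2x³ = −8. Subtract (−8)·D = 16x³ − 16x² − 32x + 32. Remainder: 9x² + 2.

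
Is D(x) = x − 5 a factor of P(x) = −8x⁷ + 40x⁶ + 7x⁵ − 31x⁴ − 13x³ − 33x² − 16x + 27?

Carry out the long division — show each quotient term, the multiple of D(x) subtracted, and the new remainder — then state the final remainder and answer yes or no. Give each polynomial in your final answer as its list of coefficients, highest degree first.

R = [-3], so D(x) is not a factor of P(x). no

Step 1: lead(−8x⁷ + 40x⁶ + 7x⁵ − 31x⁴ − 13x³ − 33x² − 16x + 27) ÷ lead(D) = −8x⁷ ÷ x = −8x⁶. Subtract (−8x⁶)·D = −8x⁷ + 40x⁶. Remainder: 7x⁵ − 31x⁴ − 13x³ − 33x² − 16x + 27.
Step 2: lead(7x⁵ − 31x⁴ − 13x³ − 33x² − 16x + 27) ÷ lead(D) = 7x⁵ ÷ x = 7x⁴. Subtract (7x⁴)·D = 7x⁵ − 35x⁴. Remainder: 4x⁴ − 13x³ − 33x² − 16x + 27.
Step 3: lead(4x⁴ − 13x³ − 33x² − 16x + 27) ÷ lead(D) = 4x⁴ ÷ x = 4x³. Subtract (4x³)·D = 4x⁴ − 20x³. Remainder: 7x³ − 33x² − 16x + 27.
Step 4: lead(7x³ − 33x² − 16x + 27) ÷ lead(D) = 7x³ ÷ x = 7x². Subtract (7x²)·D = 7x³ − 35x². Remainder: 2x² − 16x + 27.
Step 5: lead(2x² − 16x + 27) ÷ lead(D) = 2x² ÷ x = 2x. Subtract (2x)·D = 2x² − 10x. Remainder: −6x + 27.
Step 6: lead(−6x + 27) ÷ lead(D) = −6x ÷ x = −6. Subtract (−6)·D = −6x + 30. Remainder: −3.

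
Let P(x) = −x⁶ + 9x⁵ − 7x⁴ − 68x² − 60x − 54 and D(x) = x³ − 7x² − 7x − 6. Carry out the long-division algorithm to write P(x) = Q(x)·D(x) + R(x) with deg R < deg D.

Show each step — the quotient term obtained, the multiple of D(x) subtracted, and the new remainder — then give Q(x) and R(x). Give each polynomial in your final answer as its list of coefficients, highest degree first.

Step 1: lead(−x⁶ + 9x⁵ − 7x⁴ − 68x² − 60x − 54) ÷ lead(D) = −x⁶ ÷ x³ = −x³. Subtract (−x³)·D = −x⁶ + 7x⁵ + 7x⁴ + 6x³. Remainder: 2x⁵ − 14x⁴ − 6x³ − 68x² − 60x − 54.
Step 2: lead(2x⁵ − 14x⁴ − 6x³ − 68x² − 60x − 54) ÷ lead(D) = 2x⁵ ÷ x³ = 2x². Subtract (2x²)·D = 2x⁵ − 14x⁴ − 14x³ − 12x². Remainder: 8x³ − 56x² − 60x − 54.
Step 3: lead(8x³ − 56x² − 60x − 54) ÷ lead(D) = 8x³ ÷ x³ = 8. Subtract (8)·D = 8x³ − 56x² − 56x − 48. Remainder: −4x − 6.

Q = [-1, 2, 0, 8]; R = [-4, -6]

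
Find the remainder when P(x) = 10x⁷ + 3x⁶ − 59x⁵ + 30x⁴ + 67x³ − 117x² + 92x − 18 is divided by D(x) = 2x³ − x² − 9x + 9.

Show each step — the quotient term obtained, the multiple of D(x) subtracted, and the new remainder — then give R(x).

R(x) = −3x² − 7x + 9

Step 1: lead(10x⁷ + 3x⁶ − 59x⁵ + 30x⁴ + 67x³ − 117x² + 92x − 18) ÷ lead(D) = 10x⁷ ÷ 2x³ = 5x⁴. Subtract (5x⁴)·D = 10x⁷ − 5x⁶ − 45x⁵ + 45x⁴. Remainder: 8x⁶ − 14x⁵ − 15x⁴ + 67x³ − 117x² + 92x − 18.
Step 2: lead(8x⁶ − 14x⁵ − 15x⁴ + 67x³ − 117x² + 92x − 18) ÷ lead(D) = 8x⁶ ÷ 2x³ = 4x³. Subtract (4x³)·D = 8x⁶ − 4x⁵ − 36x⁴ + 36x³. Remainder: −10x⁵ + 21x⁴ + 31x³ − 117x² + 92x − 18.
Step 3: lead(−10x⁵ + 21x⁴ + 31x³ − 117x² + 92x − 18) ÷ lead(D) = −10x⁵ ÷ 2x³ = −5x². Subtract (−5x²)·D = −10x⁵ + 5x⁴ + 45x³ − 45x². Remainder: 16x⁴ − 14x³ − 72x² + 92x − 18.
Step 4: lead(16x⁴ − 14x³ − 72x² + 92x − 18) ÷ lead(D) = 16x⁴ ÷ 2x³ = 8x. Subtract (8x)·D = 16x⁴ − 8x³ − 72x² + 72x. Remainder: −6x³ + 20x − 18.
Step 5: lead(−6x³ + 20x − 18) ÷ lead(D) = −6x³ ÷ 2x³ = −3. Subtract (−3)·D = −6x³ + 3x² + 27x − 27. Remainder: −3x² − 7x + 9.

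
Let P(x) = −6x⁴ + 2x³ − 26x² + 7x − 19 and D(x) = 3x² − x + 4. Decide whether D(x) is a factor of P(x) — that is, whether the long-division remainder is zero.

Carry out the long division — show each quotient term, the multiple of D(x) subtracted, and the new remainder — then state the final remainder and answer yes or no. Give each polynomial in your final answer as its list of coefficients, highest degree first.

R = [1, 5], so D(x) is not a factor of P(x). no

Step 1: lead(−6x⁴ + 2x³ − 26x² + 7x − 19) ÷ lead(D) = −6x⁴ ÷ 3x² = −2x². Subtract (−2x²)·D = −6x⁴ + 2x³ − 8x². Remainder: −18x² + 7x − 19.
Step 2: lead(−18x² + 7x − 19) ÷ lead(D) = −18x² ÷ 3x² = −6. Subtract (−6)·D = −18x² + 6x − 24. Remainder: x + 5.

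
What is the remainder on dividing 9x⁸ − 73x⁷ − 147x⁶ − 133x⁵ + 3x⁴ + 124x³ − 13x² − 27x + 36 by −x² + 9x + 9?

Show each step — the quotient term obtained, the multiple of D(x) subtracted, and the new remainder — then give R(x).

Step 1: lead(9x⁸ − 73x⁷ − 147x⁶ − 133x⁵ + 3x⁴ + 124x³ − 13x² − 27x + 36) ÷ lead(D) = 9x⁸ ÷ −x² = −9x⁶. Subtract (−9x⁶)·D = 9x⁸ − 81x⁷ − 81x⁶. Remainder: 8x⁷ − 66x⁶ − 133x⁵ + 3x⁴ + 124x³ − 13x² − 27x + 36.
Step 2: lead(8x⁷ − 66x⁶ − 133x⁵ + 3x⁴ + 124x³ − 13x² − 27x + 36) ÷ lead(D) = 8x⁷ ÷ −x² = −8x⁵. Subtract (−8x⁵)·D = 8x⁷ − 72x⁶ − 72x⁵. Remainder: 6x⁶ − 61x⁵ + 3x⁴ + 124x³ − 13x² − 27x + 36.
Step 3: lead(6x⁶ − 61x⁵ + 3x⁴ + 124x³ − 13x² − 27x + 36) ÷ lead(D) = 6x⁶ ÷ −x² = −6x⁴. Subtract (−6x⁴)·D = 6x⁶ − 54x⁵ − 54x⁴. Remainder: −7x⁵ + 57x⁴ + 124x³ − 13x² − 27x + 36.
Step 4: lead(−7x⁵ + 57x⁴ + 124x³ − 13x² − 27x + 36) ÷ lead(D) = −7x⁵ ÷ −x² = 7x³. Subtract (7x³)·D = −7x⁵ + 63x⁴ + 63x³. Remainder: −6x⁴ + 61x³ − 13x² − 27x + 36.
Step 5: lead(−6x⁴ + 61x³ − 13x² − 27x + 36) ÷ lead(D) = −6x⁴ ÷ −x² = 6x². Subtract (6x²)·D = −6x⁴ + 54x³ + 54x². Remainder: 7x³ − 67x² − 27x + 36.
Step 6: lead(7x³ − 67x² − 27x + 36) ÷ lead(D) = 7x³ ÷ −x² = −7x. Subtract (−7x)·D = 7x³ − 63x² − 63x. Remainder: −4x² + 36x + 36.
Step 7: lead(−4x² + 36x + 36) ÷ lead(D) = −4x² ÷ −x² = 4. Subtract (4)·D = −4x² + 36x + 36. Remainder: 0.

R(x) = 0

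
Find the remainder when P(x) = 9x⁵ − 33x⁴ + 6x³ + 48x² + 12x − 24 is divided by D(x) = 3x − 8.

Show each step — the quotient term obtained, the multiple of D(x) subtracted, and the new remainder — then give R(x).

R(x) = 8

Step 1: lead(9x⁵ − 33x⁴ + 6x³ + 48x² + 12x − 24) ÷ lead(D) = 9x⁵ ÷ 3x = 3x⁴. Subtract (3x⁴)·D = 9x⁵ − 24x⁴. Remainder: −9x⁴ + 6x³ + 48x² + 12x − 24.
Step 2: lead(−9x⁴ + 6x³ + 48x² + 12x − 24) ÷ lead(D) = −9x⁴ ÷ 3x = −3x³. Subtract (−3x³)·D = −9x⁴ + 24x³. Remainder: −18x³ + 48x² + 12x − 24.
Step 3: lead(−18x³ + 48x² + 12x − 24) ÷ lead(D) = −18x³ ÷ 3x = −6x². Subtract (−6x²)·D = −18x³ + 48x². Remainder: 12x − 24.
Step 4: lead(12x − 24) ÷ lead(D) = 12x ÷ 3x = 4. Subtract (4)·D = 12x − 32. Remainder: 8.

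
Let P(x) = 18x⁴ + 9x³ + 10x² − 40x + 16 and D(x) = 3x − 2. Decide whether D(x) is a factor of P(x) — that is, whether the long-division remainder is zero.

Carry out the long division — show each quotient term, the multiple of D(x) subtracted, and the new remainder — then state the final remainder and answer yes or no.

R(x) = 0, so D(x) is a factor of P(x). yes

Step 1: lead(18x⁴ + 9x³ + 10x² − 40x + 16) ÷ lead(D) = 18x⁴ ÷ 3x = 6x³. Subtract (6x³)·D = 18x⁴ − 12x³. Remainder: 21x³ + 10x² − 40x + 16.
Step 2: lead(21x³ + 10x² − 40x + 16) ÷ lead(D) = 21x³ ÷ 3x = 7x². Subtract (7x²)·D = 21x³ − 14x². Remainder: 24x² − 40x + 16.
Step 3: lead(24x² − 40x + 16) ÷ lead(D) = 24x² ÷ 3x = 8x. Subtract (8x)·D = 24x² − 16x. Remainder: −24x + 16.
Step 4: lead(−24x + 16) ÷ lead(D) = −24x ÷ 3x = −8. Subtract (−8)·D = −24x + 16. Remainder: 0.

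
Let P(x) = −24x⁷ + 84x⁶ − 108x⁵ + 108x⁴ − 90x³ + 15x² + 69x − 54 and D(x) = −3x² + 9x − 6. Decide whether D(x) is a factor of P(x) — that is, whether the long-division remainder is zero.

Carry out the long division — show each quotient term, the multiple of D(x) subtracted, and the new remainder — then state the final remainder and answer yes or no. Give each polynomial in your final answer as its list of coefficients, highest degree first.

R = [0], so D(x) is a factor of P(x). yes

Step 1: lead(−24x⁷ + 84x⁶ − 108x⁵ + 108x⁴ − 90x³ + 15x² + 69x − 54) ÷ lead(D) = −24x⁷ ÷ −3x² = 8x⁵. Subtract (8x⁵)·D = −24x⁷ + 72x⁶ − 48x⁵. Remainder: 12x⁶ − 60x⁵ + 108x⁴ − 90x³ + 15x² + 69x − 54.
Step 2: lead(12x⁶ − 60x⁵ + 108x⁴ − 90x³ + 15x² + 69x − 54) ÷ lead(D) = 12x⁶ ÷ −3x² = −4x⁴. Subtract (−4x⁴)·D = 12x⁶ − 36x⁵ + 24x⁴. Remainder: −24x⁵ + 84x⁴ − 90x³ + 15x² + 69x − 54.
Step 3: lead(−24x⁵ + 84x⁴ − 90x³ + 15x² + 69x − 54) ÷ lead(D) = −24x⁵ ÷ −3x² = 8x³. Subtract (8x³)·D = −24x⁵ + 72x⁴ − 48x³. Remainder: 12x⁴ − 42x³ + 15x² + 69x − 54.
Step 4: lead(12x⁴ − 42x³ + 15x² + 69x − 54) ÷ lead(D) = 12x⁴ ÷ −3x² = −4x². Subtract (−4x²)·D = 12x⁴ − 36x³ + 24x². Remainder: −6x³ − 9x² + 69x − 54.
Step 5: lead(−6x³ − 9x² + 69x − 54) ÷ lead(D) = −6x³ ÷ −3x² = 2x. Subtract (2x)·D = −6x³ + 18x² − 12x. Remainder: −27x² + 81x − 54.
Step 6: lead(−27x² + 81x − 54) ÷ lead(D) = −27x² ÷ −3x² = 9. Subtract (9)·D = −27x² + 81x − 54. Remainder: 0.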